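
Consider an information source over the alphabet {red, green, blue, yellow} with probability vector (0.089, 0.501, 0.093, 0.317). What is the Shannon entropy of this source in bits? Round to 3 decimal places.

H = −Σ pᵢ log₂ pᵢ.
−0.089·log₂(0.089) = 0.3106
−0.501·log₂(0.501) = 0.4996
−0.093·log₂(0.093) = 0.3187
−0.317·log₂(0.317) = 0.5254
Sum ≈ 1.6543 → 1.654 bits.

1.654 bits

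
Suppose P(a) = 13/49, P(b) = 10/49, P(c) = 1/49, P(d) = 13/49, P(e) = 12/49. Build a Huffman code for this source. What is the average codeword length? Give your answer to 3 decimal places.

Repeatedly combine the two least-probable nodes; the expected code length is the sum of the merged weights.
merge 1/49 + 10/49 → 11/49
merge 11/49 + 12/49 → 23/49
merge 13/49 + 13/49 → 26/49
merge 23/49 + 26/49 → 1
L = 11/49 + 23/49 + 26/49 + 1 = 109/49 ≈ 2.224 bits/symbol.

2.224 bits/symbol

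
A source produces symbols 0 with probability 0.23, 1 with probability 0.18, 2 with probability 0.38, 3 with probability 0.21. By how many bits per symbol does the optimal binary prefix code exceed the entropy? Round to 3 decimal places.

Entropy H = −Σ p log₂ p ≈ 1.9363 bits.
Huffman merges: 9/50+21/100→39/100; 23/100+19/50→61/100; 39/100+61/100→1. L = 2 ≈ 2.0000.
L − H = 2.0000 − 1.9363 = 0.064 bits.

0.064 bits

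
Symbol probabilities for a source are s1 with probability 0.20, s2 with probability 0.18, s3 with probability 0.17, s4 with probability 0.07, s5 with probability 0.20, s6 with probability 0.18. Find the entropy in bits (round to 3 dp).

2.523 bits

H = −Σ pᵢ log₂ pᵢ.
−0.20·log₂(0.20) = 0.4644
−0.18·log₂(0.18) = 0.4453
−0.17·log₂(0.17) = 0.4346
−0.07·log₂(0.07) = 0.2686
−0.20·log₂(0.20) = 0.4644
−0.18·log₂(0.18) = 0.4453
Sum ≈ 2.5225 → 2.523 bits.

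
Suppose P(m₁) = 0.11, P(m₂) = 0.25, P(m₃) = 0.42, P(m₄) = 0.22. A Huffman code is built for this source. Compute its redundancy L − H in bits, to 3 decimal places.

Entropy H = −Σ p log₂ p ≈ 1.8565 bits.
Huffman merges: 11/100+11/50→33/100; 1/4+33/100→29/50; 21/50+29/50→1. L = 191/100 ≈ 1.9100.
L − H = 1.9100 − 1.8565 = 0.053 bits.

0.053 bits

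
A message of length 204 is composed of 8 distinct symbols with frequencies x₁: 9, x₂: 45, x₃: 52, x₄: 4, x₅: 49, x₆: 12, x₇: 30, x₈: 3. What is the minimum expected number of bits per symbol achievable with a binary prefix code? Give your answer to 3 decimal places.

2.534 bits/symbol

Probabilities are the counts divided by 204.
Repeatedly combine the two least-probable nodes; the expected code length is the sum of the merged weights.
merge 1/68 + 1/51 → 7/204
merge 7/204 + 3/68 → 4/51
merge 1/17 + 4/51 → 7/51
merge 7/51 + 5/34 → 29/102
merge 15/68 + 49/204 → 47/102
merge 13/51 + 29/102 → 55/102
merge 47/102 + 55/102 → 1
L = 7/204 + 4/51 + 7/51 + 29/102 + 47/102 + 55/102 + 1 = 517/204 ≈ 2.534 bits/symbol.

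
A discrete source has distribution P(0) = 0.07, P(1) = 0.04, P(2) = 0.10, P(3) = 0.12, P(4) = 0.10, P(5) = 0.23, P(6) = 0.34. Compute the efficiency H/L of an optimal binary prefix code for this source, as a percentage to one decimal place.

Entropy H = −Σ p log₂ p ≈ 2.5026 bits.
Huffman merges: 1/25+7/100→11/100; 1/10+1/10→1/5; 11/100+3/25→23/100; 1/5+23/100→43/100; 23/100+17/50→57/100; 43/100+57/100→1. L = 127/50 ≈ 2.5400.
Efficiency = H/L = 2.5026/2.5400 = 98.5%.

98.5%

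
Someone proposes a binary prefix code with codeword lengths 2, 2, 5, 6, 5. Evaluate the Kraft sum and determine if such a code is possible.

0.578125; yes

With common denominator 2^6 = 64: Σ 2^(−ℓᵢ) = 16/64 + 16/64 + 2/64 + 1/64 + 2/64 = 37/64 = 0.578125.
Kraft's inequality requires Σ ≤ 1; here Σ = 0.578125 ≤ 1, so such a prefix code exists.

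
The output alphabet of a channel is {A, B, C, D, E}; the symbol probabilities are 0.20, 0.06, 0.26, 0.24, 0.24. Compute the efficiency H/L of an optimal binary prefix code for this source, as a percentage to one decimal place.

Entropy H = −Σ p log₂ p ≈ 2.2015 bits.
Huffman merges: 3/50+1/5→13/50; 6/25+6/25→12/25; 13/50+13/50→13/25; 12/25+13/25→1. L = 113/50 ≈ 2.2600.
Efficiency = H/L = 2.2015/2.2600 = 97.4%.

97.4%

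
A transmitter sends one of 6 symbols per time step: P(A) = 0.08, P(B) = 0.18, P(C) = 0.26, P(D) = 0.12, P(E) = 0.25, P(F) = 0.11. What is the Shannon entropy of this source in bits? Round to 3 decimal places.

H = −Σ pᵢ log₂ pᵢ.
−0.08·log₂(0.08) = 0.2915
−0.18·log₂(0.18) = 0.4453
−0.26·log₂(0.26) = 0.5053
−0.12·log₂(0.12) = 0.3671
−0.25·log₂(0.25) = 0.5000
−0.11·log₂(0.11) = 0.3503
Sum ≈ 2.4595 → 2.459 bits.

2.459 bits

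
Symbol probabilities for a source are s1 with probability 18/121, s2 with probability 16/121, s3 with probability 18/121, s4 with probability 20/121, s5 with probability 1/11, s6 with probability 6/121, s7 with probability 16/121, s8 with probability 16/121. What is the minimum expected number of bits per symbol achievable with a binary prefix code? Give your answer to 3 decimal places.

Repeatedly combine the two least-probable nodes; the expected code length is the sum of the merged weights.
merge 6/121 + 1/11 → 17/121
merge 16/121 + 16/121 → 32/121
merge 16/121 + 17/121 → 3/11
merge 18/121 + 18/121 → 36/121
merge 20/121 + 32/121 → 52/121
merge 3/11 + 36/121 → 69/121
merge 52/121 + 69/121 → 1
L = 17/121 + 32/121 + 3/11 + 36/121 + 52/121 + 69/121 + 1 = 360/121 ≈ 2.975 bits/symbol.

2.975 bits/symbol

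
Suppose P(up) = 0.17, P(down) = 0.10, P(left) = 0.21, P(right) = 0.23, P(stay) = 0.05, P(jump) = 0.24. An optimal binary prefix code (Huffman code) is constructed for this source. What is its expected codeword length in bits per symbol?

2.47 bits/symbol

Repeatedly combine the two least-probable nodes; the expected code length is the sum of the merged weights.
merge 1/20 + 1/10 → 3/20
merge 3/20 + 17/100 → 8/25
merge 21/100 + 23/100 → 11/25
merge 6/25 + 8/25 → 14/25
merge 11/25 + 14/25 → 1
L = 3/20 + 8/25 + 11/25 + 14/25 + 1 = 247/100 = 2.47 bits/symbol.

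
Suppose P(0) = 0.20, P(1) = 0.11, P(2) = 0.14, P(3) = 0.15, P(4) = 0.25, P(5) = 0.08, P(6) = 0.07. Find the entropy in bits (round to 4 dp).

H = −Σ pᵢ log₂ pᵢ.
−0.20·log₂(0.20) = 0.4644
−0.11·log₂(0.11) = 0.3503
−0.14·log₂(0.14) = 0.3971
−0.15·log₂(0.15) = 0.4105
−0.25·log₂(0.25) = 0.5000
−0.08·log₂(0.08) = 0.2915
−0.07·log₂(0.07) = 0.2686
Sum ≈ 2.6824 → 2.6824 bits.

2.6824 bits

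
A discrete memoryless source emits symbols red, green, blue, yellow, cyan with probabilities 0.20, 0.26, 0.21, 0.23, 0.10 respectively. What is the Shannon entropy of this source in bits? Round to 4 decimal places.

2.2624 bits

H = −Σ pᵢ log₂ pᵢ.
−0.20·log₂(0.20) = 0.4644
−0.26·log₂(0.26) = 0.5053
−0.21·log₂(0.21) = 0.4728
−0.23·log₂(0.23) = 0.4877
−0.10·log₂(0.10) = 0.3322
Sum ≈ 2.2624 → 2.2624 bits.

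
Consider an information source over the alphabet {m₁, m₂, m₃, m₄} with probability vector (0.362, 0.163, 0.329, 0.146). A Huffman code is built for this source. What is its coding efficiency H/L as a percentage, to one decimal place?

Entropy H = −Σ p log₂ p ≈ 1.8902 bits.
Huffman merges: 73/500+163/1000→309/1000; 309/1000+329/1000→319/500; 181/500+319/500→1. L = 1947/1000 ≈ 1.9470.
Efficiency = H/L = 1.8902/1.9470 = 97.1%.

97.1%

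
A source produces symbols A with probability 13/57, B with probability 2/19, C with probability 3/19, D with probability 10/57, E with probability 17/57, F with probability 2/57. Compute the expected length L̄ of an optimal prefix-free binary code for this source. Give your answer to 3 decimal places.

2.439 bits/symbol

Repeatedly combine the two least-probable nodes; the expected code length is the sum of the merged weights.
merge 2/57 + 2/19 → 8/57
merge 8/57 + 3/19 → 17/57
merge 10/57 + 13/57 → 23/57
merge 17/57 + 17/57 → 34/57
merge 23/57 + 34/57 → 1
L = 8/57 + 17/57 + 23/57 + 34/57 + 1 = 139/57 ≈ 2.439 bits/symbol.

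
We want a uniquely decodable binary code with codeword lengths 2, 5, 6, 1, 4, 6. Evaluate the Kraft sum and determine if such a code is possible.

With common denominator 2^6 = 64: Σ 2^(−ℓᵢ) = 16/64 + 2/64 + 1/64 + 32/64 + 4/64 + 1/64 = 56/64 = 0.875.
Kraft's inequality requires Σ ≤ 1; here Σ = 0.875 ≤ 1, so such a prefix code exists.

0.875; yes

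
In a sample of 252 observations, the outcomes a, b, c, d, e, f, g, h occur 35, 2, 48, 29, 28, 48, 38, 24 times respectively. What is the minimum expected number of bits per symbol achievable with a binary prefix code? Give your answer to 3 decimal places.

2.913 bits/symbol

Probabilities are the counts divided by 252.
Repeatedly combine the two least-probable nodes; the expected code length is the sum of the merged weights.
merge 1/126 + 2/21 → 13/126
merge 13/126 + 1/9 → 3/14
merge 29/252 + 5/36 → 16/63
merge 19/126 + 4/21 → 43/126
merge 4/21 + 3/14 → 17/42
merge 16/63 + 43/126 → 25/42
merge 17/42 + 25/42 → 1
L = 13/126 + 3/14 + 16/63 + 43/126 + 17/42 + 25/42 + 1 = 367/126 ≈ 2.913 bits/symbol.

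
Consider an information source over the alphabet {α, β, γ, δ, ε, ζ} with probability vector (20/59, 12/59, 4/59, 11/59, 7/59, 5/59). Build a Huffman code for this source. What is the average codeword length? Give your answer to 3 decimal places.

2.424 bits/symbol

Repeatedly combine the two least-probable nodes; the expected code length is the sum of the merged weights.
merge 4/59 + 5/59 → 9/59
merge 7/59 + 9/59 → 16/59
merge 11/59 + 12/59 → 23/59
merge 16/59 + 20/59 → 36/59
merge 23/59 + 36/59 → 1
L = 9/59 + 16/59 + 23/59 + 36/59 + 1 = 143/59 ≈ 2.424 bits/symbol.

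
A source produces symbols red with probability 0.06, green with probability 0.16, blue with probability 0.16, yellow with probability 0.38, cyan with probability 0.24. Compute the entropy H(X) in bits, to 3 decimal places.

2.114 bits

H = −Σ pᵢ log₂ pᵢ.
−0.06·log₂(0.06) = 0.2435
−0.16·log₂(0.16) = 0.4230
−0.16·log₂(0.16) = 0.4230
−0.38·log₂(0.38) = 0.5305
−0.24·log₂(0.24) = 0.4941
Sum ≈ 2.1142 → 2.114 bits.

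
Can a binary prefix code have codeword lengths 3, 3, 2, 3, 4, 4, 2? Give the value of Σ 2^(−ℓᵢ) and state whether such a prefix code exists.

With common denominator 2^4 = 16: Σ 2^(−ℓᵢ) = 2/16 + 2/16 + 4/16 + 2/16 + 1/16 + 1/16 + 4/16 = 16/16 = 1.
Kraft's inequality requires Σ ≤ 1; here Σ = 1 ≤ 1, so such a prefix code exists.

1; yes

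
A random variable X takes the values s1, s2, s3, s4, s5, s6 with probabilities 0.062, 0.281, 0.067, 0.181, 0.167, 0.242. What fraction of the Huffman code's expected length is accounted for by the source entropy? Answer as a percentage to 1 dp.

Entropy H = −Σ p log₂ p ≈ 2.3975 bits.
Huffman merges: 31/500+67/1000→129/1000; 129/1000+167/1000→37/125; 181/1000+121/500→423/1000; 281/1000+37/125→577/1000; 423/1000+577/1000→1. L = 97/40 ≈ 2.4250.
Efficiency = H/L = 2.3975/2.4250 = 98.9%.

98.9%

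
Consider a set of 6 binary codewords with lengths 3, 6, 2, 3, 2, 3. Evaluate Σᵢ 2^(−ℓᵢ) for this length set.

With common denominator 2^6 = 64: Σ 2^(−ℓᵢ) = 8/64 + 1/64 + 16/64 + 8/64 + 16/64 + 8/64 = 57/64 = 0.890625.

0.890625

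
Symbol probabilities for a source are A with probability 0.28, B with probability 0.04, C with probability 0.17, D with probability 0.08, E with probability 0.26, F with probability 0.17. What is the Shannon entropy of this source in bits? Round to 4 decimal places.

H = −Σ pᵢ log₂ pᵢ.
−0.28·log₂(0.28) = 0.5142
−0.04·log₂(0.04) = 0.1858
−0.17·log₂(0.17) = 0.4346
−0.08·log₂(0.08) = 0.2915
−0.26·log₂(0.26) = 0.5053
−0.17·log₂(0.17) = 0.4346
Sum ≈ 2.3659 → 2.3659 bits.

2.3659 bits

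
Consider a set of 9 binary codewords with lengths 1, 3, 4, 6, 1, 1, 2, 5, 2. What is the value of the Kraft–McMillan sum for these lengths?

With common denominator 2^6 = 64: Σ 2^(−ℓᵢ) = 32/64 + 8/64 + 4/64 + 1/64 + 32/64 + 32/64 + 16/64 + 2/64 + 16/64 = 143/64 = 2.234375.

2.234375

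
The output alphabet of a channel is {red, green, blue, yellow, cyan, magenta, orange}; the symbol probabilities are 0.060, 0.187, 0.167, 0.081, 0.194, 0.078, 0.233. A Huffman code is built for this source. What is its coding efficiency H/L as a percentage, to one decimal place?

98.0%

Entropy H = −Σ p log₂ p ≈ 2.6565 bits.
Huffman merges: 3/50+39/500→69/500; 81/1000+69/500→219/1000; 167/1000+187/1000→177/500; 97/500+219/1000→413/1000; 233/1000+177/500→587/1000; 413/1000+587/1000→1. L = 2711/1000 ≈ 2.7110.
Efficiency = H/L = 2.6565/2.7110 = 98.0%.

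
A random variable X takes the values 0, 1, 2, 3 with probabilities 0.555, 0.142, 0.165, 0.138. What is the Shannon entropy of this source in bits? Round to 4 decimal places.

1.6945 bits

H = −Σ pᵢ log₂ pᵢ.
−0.555·log₂(0.555) = 0.4714
−0.142·log₂(0.142) = 0.3999
−0.165·log₂(0.165) = 0.4289
−0.138·log₂(0.138) = 0.3943
Sum ≈ 1.6945 → 1.6945 bits.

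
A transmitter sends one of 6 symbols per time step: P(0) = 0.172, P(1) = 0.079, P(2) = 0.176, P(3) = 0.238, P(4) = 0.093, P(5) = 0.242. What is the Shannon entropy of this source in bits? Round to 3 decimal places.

H = −Σ pᵢ log₂ pᵢ.
−0.172·log₂(0.172) = 0.4368
−0.079·log₂(0.079) = 0.2893
−0.176·log₂(0.176) = 0.4411
−0.238·log₂(0.238) = 0.4929
−0.093·log₂(0.093) = 0.3187
−0.242·log₂(0.242) = 0.4954
Sum ≈ 2.4741 → 2.474 bits.

2.474 bits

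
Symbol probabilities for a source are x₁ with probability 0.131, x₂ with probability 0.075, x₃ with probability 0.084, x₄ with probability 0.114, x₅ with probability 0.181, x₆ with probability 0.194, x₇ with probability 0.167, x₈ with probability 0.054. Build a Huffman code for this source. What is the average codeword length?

2.935 bits/symbol

Repeatedly combine the two least-probable nodes; the expected code length is the sum of the merged weights.
merge 27/500 + 3/40 → 129/1000
merge 21/250 + 57/500 → 99/500
merge 129/1000 + 131/1000 → 13/50
merge 167/1000 + 181/1000 → 87/250
merge 97/500 + 99/500 → 49/125
merge 13/50 + 87/250 → 76/125
merge 49/125 + 76/125 → 1
L = 129/1000 + 99/500 + 13/50 + 87/250 + 49/125 + 76/125 + 1 = 587/200 = 2.935 bits/symbol.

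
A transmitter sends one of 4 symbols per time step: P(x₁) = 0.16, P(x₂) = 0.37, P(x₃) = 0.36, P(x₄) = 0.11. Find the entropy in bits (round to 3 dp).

H = −Σ pᵢ log₂ pᵢ.
−0.16·log₂(0.16) = 0.4230
−0.37·log₂(0.37) = 0.5307
−0.36·log₂(0.36) = 0.5306
−0.11·log₂(0.11) = 0.3503
Sum ≈ 1.8346 → 1.835 bits.

1.835 bits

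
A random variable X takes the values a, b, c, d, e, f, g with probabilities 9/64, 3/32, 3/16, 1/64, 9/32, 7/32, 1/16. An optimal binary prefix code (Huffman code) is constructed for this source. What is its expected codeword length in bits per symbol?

Repeatedly combine the two least-probable nodes; the expected code length is the sum of the merged weights.
merge 1/64 + 1/16 → 5/64
merge 5/64 + 3/32 → 11/64
merge 9/64 + 11/64 → 5/16
merge 3/16 + 7/32 → 13/32
merge 9/32 + 5/16 → 19/32
merge 13/32 + 19/32 → 1
L = 5/64 + 11/64 + 5/16 + 13/32 + 19/32 + 1 = 41/16 = 2.5625 bits/symbol.

2.5625 bits/symbol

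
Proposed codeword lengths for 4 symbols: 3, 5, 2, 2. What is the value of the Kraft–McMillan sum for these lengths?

With common denominator 2^5 = 32: Σ 2^(−ℓᵢ) = 4/32 + 1/32 + 8/32 + 8/32 = 21/32 = 0.65625.

0.65625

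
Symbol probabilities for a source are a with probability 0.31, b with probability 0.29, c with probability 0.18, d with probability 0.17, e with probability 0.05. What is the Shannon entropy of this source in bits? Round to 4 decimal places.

H = −Σ pᵢ log₂ pᵢ.
−0.31·log₂(0.31) = 0.5238
−0.29·log₂(0.29) = 0.5179
−0.18·log₂(0.18) = 0.4453
−0.17·log₂(0.17) = 0.4346
−0.05·log₂(0.05) = 0.2161
Sum ≈ 2.1377 → 2.1377 bits.

2.1377 bits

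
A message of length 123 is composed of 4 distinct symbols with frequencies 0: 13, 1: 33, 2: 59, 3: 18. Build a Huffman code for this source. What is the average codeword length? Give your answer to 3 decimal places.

1.772 bits/symbol

Probabilities are the counts divided by 123.
Repeatedly combine the two least-probable nodes; the expected code length is the sum of the merged weights.
merge 13/123 + 6/41 → 31/123
merge 31/123 + 11/41 → 64/123
merge 59/123 + 64/123 → 1
L = 31/123 + 64/123 + 1 = 218/123 ≈ 1.772 bits/symbol.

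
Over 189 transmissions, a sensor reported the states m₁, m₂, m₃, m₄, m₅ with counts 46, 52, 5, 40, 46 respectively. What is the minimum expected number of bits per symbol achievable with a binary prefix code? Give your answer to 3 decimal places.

2.238 bits/symbol

Probabilities are the counts divided by 189.
Repeatedly combine the two least-probable nodes; the expected code length is the sum of the merged weights.
merge 5/189 + 40/189 → 5/21
merge 5/21 + 46/189 → 13/27
merge 46/189 + 52/189 → 14/27
merge 13/27 + 14/27 → 1
L = 5/21 + 13/27 + 14/27 + 1 = 47/21 ≈ 2.238 bits/symbol.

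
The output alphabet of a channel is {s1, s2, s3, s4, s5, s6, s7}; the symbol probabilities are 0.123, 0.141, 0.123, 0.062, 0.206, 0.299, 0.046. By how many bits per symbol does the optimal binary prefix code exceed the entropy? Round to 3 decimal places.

Entropy H = −Σ p log₂ p ≈ 2.5856 bits.
Huffman merges: 23/500+31/500→27/250; 27/250+123/1000→231/1000; 123/1000+141/1000→33/125; 103/500+231/1000→437/1000; 33/125+299/1000→563/1000; 437/1000+563/1000→1. L = 2603/1000 ≈ 2.6030.
L − H = 2.6030 − 2.5856 = 0.017 bits.

0.017 bits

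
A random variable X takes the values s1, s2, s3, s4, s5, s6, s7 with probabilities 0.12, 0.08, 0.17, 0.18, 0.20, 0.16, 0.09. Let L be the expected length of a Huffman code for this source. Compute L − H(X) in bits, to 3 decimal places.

Entropy H = −Σ p log₂ p ≈ 2.7385 bits.
Huffman merges: 2/25+9/100→17/100; 3/25+4/25→7/25; 17/100+17/100→17/50; 9/50+1/5→19/50; 7/25+17/50→31/50; 19/50+31/50→1. L = 279/100 ≈ 2.7900.
L − H = 2.7900 − 2.7385 = 0.051 bits.

0.051 bits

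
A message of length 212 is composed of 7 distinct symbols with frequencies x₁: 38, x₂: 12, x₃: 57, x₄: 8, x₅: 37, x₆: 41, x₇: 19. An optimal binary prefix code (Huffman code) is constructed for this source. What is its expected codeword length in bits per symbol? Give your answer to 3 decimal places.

Probabilities are the counts divided by 212.
Repeatedly combine the two least-probable nodes; the expected code length is the sum of the merged weights.
merge 2/53 + 3/53 → 5/53
merge 19/212 + 5/53 → 39/212
merge 37/212 + 19/106 → 75/212
merge 39/212 + 41/212 → 20/53
merge 57/212 + 75/212 → 33/53
merge 20/53 + 33/53 → 1
L = 5/53 + 39/212 + 75/212 + 20/53 + 33/53 + 1 = 279/106 ≈ 2.632 bits/symbol.

2.632 bits/symbol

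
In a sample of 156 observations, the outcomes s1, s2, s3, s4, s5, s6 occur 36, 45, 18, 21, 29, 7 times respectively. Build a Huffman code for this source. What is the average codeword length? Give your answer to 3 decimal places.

2.455 bits/symbol

Probabilities are the counts divided by 156.
Repeatedly combine the two least-probable nodes; the expected code length is the sum of the merged weights.
merge 7/156 + 3/26 → 25/156
merge 7/52 + 25/156 → 23/78
merge 29/156 + 3/13 → 5/12
merge 15/52 + 23/78 → 7/12
merge 5/12 + 7/12 → 1
L = 25/156 + 23/78 + 5/12 + 7/12 + 1 = 383/156 ≈ 2.455 bits/symbol.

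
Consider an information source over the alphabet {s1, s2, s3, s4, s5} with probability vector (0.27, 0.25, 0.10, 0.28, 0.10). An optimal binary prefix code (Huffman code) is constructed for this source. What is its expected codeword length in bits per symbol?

2.2 bits/symbol

Repeatedly combine the two least-probable nodes; the expected code length is the sum of the merged weights.
merge 1/10 + 1/10 → 1/5
merge 1/5 + 1/4 → 9/20
merge 27/100 + 7/25 → 11/20
merge 9/20 + 11/20 → 1
L = 1/5 + 9/20 + 11/20 + 1 = 11/5 = 2.2 bits/symbol.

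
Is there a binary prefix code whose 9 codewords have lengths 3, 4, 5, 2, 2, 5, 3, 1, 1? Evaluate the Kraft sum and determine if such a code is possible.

1.875; no

With common denominator 2^5 = 32: Σ 2^(−ℓᵢ) = 4/32 + 2/32 + 1/32 + 8/32 + 8/32 + 1/32 + 4/32 + 16/32 + 16/32 = 60/32 = 1.875.
Kraft's inequality requires Σ ≤ 1; here Σ = 1.875 > 1, so no such prefix code exists.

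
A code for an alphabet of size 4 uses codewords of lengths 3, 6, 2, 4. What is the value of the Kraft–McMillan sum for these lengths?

With common denominator 2^6 = 64: Σ 2^(−ℓᵢ) = 8/64 + 1/64 + 16/64 + 4/64 = 29/64 = 0.453125.

0.453125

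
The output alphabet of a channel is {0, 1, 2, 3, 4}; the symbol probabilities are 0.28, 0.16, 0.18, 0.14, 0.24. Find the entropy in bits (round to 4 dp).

H = −Σ pᵢ log₂ pᵢ.
−0.28·log₂(0.28) = 0.5142
−0.16·log₂(0.16) = 0.4230
−0.18·log₂(0.18) = 0.4453
−0.14·log₂(0.14) = 0.3971
−0.24·log₂(0.24) = 0.4941
Sum ≈ 2.2738 → 2.2738 bits.

2.2738 bits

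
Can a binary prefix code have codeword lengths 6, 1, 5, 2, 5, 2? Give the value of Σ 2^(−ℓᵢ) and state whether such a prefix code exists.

1.078125; no

With common denominator 2^6 = 64: Σ 2^(−ℓᵢ) = 1/64 + 32/64 + 2/64 + 16/64 + 2/64 + 16/64 = 69/64 = 1.078125.
Kraft's inequality requires Σ ≤ 1; here Σ = 1.078125 > 1, so no such prefix code exists.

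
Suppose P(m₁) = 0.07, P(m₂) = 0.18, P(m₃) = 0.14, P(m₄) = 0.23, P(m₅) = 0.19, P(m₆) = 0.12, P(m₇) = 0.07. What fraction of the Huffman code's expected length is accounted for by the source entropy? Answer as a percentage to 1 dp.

98.9%

Entropy H = −Σ p log₂ p ≈ 2.6895 bits.
Huffman merges: 7/100+7/100→7/50; 3/25+7/50→13/50; 7/50+9/50→8/25; 19/100+23/100→21/50; 13/50+8/25→29/50; 21/50+29/50→1. L = 68/25 ≈ 2.7200.
Efficiency = H/L = 2.6895/2.7200 = 98.9%.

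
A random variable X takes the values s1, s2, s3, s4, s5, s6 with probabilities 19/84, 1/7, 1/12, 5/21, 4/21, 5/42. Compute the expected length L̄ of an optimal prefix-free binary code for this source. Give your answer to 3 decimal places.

2.536 bits/symbol

Repeatedly combine the two least-probable nodes; the expected code length is the sum of the merged weights.
merge 1/12 + 5/42 → 17/84
merge 1/7 + 4/21 → 1/3
merge 17/84 + 19/84 → 3/7
merge 5/21 + 1/3 → 4/7
merge 3/7 + 4/7 → 1
L = 17/84 + 1/3 + 3/7 + 4/7 + 1 = 71/28 ≈ 2.536 bits/symbol.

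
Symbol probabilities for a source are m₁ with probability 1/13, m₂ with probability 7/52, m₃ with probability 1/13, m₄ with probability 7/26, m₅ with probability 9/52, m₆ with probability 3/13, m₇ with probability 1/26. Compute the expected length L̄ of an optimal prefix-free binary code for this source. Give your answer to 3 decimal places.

Repeatedly combine the two least-probable nodes; the expected code length is the sum of the merged weights.
merge 1/26 + 1/13 → 3/26
merge 1/13 + 3/26 → 5/26
merge 7/52 + 9/52 → 4/13
merge 5/26 + 3/13 → 11/26
merge 7/26 + 4/13 → 15/26
merge 11/26 + 15/26 → 1
L = 3/26 + 5/26 + 4/13 + 11/26 + 15/26 + 1 = 34/13 ≈ 2.615 bits/symbol.

2.615 bits/symbol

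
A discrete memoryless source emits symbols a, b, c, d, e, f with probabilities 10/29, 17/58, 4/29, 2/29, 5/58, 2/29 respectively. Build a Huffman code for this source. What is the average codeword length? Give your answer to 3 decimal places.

2.362 bits/symbol

Repeatedly combine the two least-probable nodes; the expected code length is the sum of the merged weights.
merge 2/29 + 2/29 → 4/29
merge 5/58 + 4/29 → 13/58
merge 4/29 + 13/58 → 21/58
merge 17/58 + 10/29 → 37/58
merge 21/58 + 37/58 → 1
L = 4/29 + 13/58 + 21/58 + 37/58 + 1 = 137/58 ≈ 2.362 bits/symbol.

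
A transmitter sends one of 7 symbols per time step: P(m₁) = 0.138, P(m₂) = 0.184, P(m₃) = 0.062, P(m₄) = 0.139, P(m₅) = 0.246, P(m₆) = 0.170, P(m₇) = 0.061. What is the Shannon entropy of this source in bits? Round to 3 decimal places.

2.667 bits

H = −Σ pᵢ log₂ pᵢ.
−0.138·log₂(0.138) = 0.3943
−0.184·log₂(0.184) = 0.4494
−0.062·log₂(0.062) = 0.2487
−0.139·log₂(0.139) = 0.3957
−0.246·log₂(0.246) = 0.4977
−0.170·log₂(0.170) = 0.4346
−0.061·log₂(0.061) = 0.2461
Sum ≈ 2.6665 → 2.667 bits.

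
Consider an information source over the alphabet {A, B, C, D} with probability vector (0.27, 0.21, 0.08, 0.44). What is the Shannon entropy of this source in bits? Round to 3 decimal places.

1.795 bits

H = −Σ pᵢ log₂ pᵢ.
−0.27·log₂(0.27) = 0.5100
−0.21·log₂(0.21) = 0.4728
−0.08·log₂(0.08) = 0.2915
−0.44·log₂(0.44) = 0.5211
Sum ≈ 1.7955 → 1.795 bits.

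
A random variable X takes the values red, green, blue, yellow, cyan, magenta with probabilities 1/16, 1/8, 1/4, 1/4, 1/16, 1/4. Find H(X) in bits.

2.375 bits

Each probability is a power of 1/2, so log₂(1/p) is an integer.
H = Σ p·log₂(1/p) = 1/16·4 + 1/8·3 + 1/4·2 + 1/4·2 + 1/16·4 + 1/4·2 = 2.375 bits.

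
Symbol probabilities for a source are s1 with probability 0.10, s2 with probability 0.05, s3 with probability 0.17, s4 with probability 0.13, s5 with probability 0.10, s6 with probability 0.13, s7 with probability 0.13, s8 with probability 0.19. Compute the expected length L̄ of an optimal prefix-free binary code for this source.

2.96 bits/symbol

Repeatedly combine the two least-probable nodes; the expected code length is the sum of the merged weights.
merge 1/20 + 1/10 → 3/20
merge 1/10 + 13/100 → 23/100
merge 13/100 + 13/100 → 13/50
merge 3/20 + 17/100 → 8/25
merge 19/100 + 23/100 → 21/50
merge 13/50 + 8/25 → 29/50
merge 21/50 + 29/50 → 1
L = 3/20 + 23/100 + 13/50 + 8/25 + 21/50 + 29/50 + 1 = 74/25 = 2.96 bits/symbol.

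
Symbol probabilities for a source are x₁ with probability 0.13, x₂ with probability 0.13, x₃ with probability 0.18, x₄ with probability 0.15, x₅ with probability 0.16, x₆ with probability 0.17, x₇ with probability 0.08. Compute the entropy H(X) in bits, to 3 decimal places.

H = −Σ pᵢ log₂ pᵢ.
−0.13·log₂(0.13) = 0.3826
−0.13·log₂(0.13) = 0.3826
−0.18·log₂(0.18) = 0.4453
−0.15·log₂(0.15) = 0.4105
−0.16·log₂(0.16) = 0.4230
−0.17·log₂(0.17) = 0.4346
−0.08·log₂(0.08) = 0.2915
Sum ≈ 2.7703 → 2.770 bits.

2.770 bits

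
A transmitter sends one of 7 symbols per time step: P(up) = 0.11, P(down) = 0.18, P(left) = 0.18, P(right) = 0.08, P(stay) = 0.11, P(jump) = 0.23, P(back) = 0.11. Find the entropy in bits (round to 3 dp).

2.721 bits

H = −Σ pᵢ log₂ pᵢ.
−0.11·log₂(0.11) = 0.3503
−0.18·log₂(0.18) = 0.4453
−0.18·log₂(0.18) = 0.4453
−0.08·log₂(0.08) = 0.2915
−0.11·log₂(0.11) = 0.3503
−0.23·log₂(0.23) = 0.4877
−0.11·log₂(0.11) = 0.3503
Sum ≈ 2.7207 → 2.721 bits.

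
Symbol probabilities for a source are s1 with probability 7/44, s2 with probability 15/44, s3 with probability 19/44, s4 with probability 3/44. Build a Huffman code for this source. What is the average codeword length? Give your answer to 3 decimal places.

Repeatedly combine the two least-probable nodes; the expected code length is the sum of the merged weights.
merge 3/44 + 7/44 → 5/22
merge 5/22 + 15/44 → 25/44
merge 19/44 + 25/44 → 1
L = 5/22 + 25/44 + 1 = 79/44 ≈ 1.795 bits/symbol.

1.795 bits/symbol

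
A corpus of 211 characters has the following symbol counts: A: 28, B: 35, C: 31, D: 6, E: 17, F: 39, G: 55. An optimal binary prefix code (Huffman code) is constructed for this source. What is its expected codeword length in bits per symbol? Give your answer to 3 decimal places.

Probabilities are the counts divided by 211.
Repeatedly combine the two least-probable nodes; the expected code length is the sum of the merged weights.
merge 6/211 + 17/211 → 23/211
merge 23/211 + 28/211 → 51/211
merge 31/211 + 35/211 → 66/211
merge 39/211 + 51/211 → 90/211
merge 55/211 + 66/211 → 121/211
merge 90/211 + 121/211 → 1
L = 23/211 + 51/211 + 66/211 + 90/211 + 121/211 + 1 = 562/211 ≈ 2.664 bits/symbol.

2.664 bits/symbol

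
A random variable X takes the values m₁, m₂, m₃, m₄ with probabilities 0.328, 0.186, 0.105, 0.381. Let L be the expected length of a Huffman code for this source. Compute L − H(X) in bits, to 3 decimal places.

0.059 bits

Entropy H = −Σ p log₂ p ≈ 1.8507 bits.
Huffman merges: 21/200+93/500→291/1000; 291/1000+41/125→619/1000; 381/1000+619/1000→1. L = 191/100 ≈ 1.9100.
L − H = 1.9100 − 1.8507 = 0.059 bits.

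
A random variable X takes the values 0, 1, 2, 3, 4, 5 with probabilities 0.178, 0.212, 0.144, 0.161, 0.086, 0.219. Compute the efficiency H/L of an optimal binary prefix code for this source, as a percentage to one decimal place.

98.4%

Entropy H = −Σ p log₂ p ≈ 2.5287 bits.
Huffman merges: 43/500+18/125→23/100; 161/1000+89/500→339/1000; 53/250+219/1000→431/1000; 23/100+339/1000→569/1000; 431/1000+569/1000→1. L = 2569/1000 ≈ 2.5690.
Efficiency = H/L = 2.5287/2.5690 = 98.4%.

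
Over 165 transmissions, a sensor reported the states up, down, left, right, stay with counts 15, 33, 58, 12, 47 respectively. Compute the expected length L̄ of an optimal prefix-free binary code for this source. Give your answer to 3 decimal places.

2.164 bits/symbol

Probabilities are the counts divided by 165.
Repeatedly combine the two least-probable nodes; the expected code length is the sum of the merged weights.
merge 4/55 + 1/11 → 9/55
merge 9/55 + 1/5 → 4/11
merge 47/165 + 58/165 → 7/11
merge 4/11 + 7/11 → 1
L = 9/55 + 4/11 + 7/11 + 1 = 119/55 ≈ 2.164 bits/symbol.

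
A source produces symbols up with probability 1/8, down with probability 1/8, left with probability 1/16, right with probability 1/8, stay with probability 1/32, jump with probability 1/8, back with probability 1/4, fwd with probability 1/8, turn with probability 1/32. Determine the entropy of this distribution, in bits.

Each probability is a power of 1/2, so log₂(1/p) is an integer.
H = Σ p·log₂(1/p) = 1/8·3 + 1/8·3 + 1/16·4 + 1/8·3 + 1/32·5 + 1/8·3 + 1/4·2 + 1/8·3 + 1/32·5 = 2.9375 bits.

2.9375 bits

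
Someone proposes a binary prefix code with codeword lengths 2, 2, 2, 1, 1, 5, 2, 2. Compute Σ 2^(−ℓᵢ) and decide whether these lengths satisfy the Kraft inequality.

With common denominator 2^5 = 32: Σ 2^(−ℓᵢ) = 8/32 + 8/32 + 8/32 + 16/32 + 16/32 + 1/32 + 8/32 + 8/32 = 73/32 = 2.28125.
Kraft's inequality requires Σ ≤ 1; here Σ = 2.28125 > 1, so no such prefix code exists.

2.28125; no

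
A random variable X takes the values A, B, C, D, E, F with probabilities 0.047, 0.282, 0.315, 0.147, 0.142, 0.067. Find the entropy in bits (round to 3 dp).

H = −Σ pᵢ log₂ pᵢ.
−0.047·log₂(0.047) = 0.2073
−0.282·log₂(0.282) = 0.5150
−0.315·log₂(0.315) = 0.5250
−0.147·log₂(0.147) = 0.4066
−0.142·log₂(0.142) = 0.3999
−0.067·log₂(0.067) = 0.2613
Sum ≈ 2.3151 → 2.315 bits.

2.315 bits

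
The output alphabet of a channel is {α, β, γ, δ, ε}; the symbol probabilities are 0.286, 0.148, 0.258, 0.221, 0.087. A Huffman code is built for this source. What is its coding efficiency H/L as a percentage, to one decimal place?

Entropy H = −Σ p log₂ p ≈ 2.2165 bits.
Huffman merges: 87/1000+37/250→47/200; 221/1000+47/200→57/125; 129/500+143/500→68/125; 57/125+68/125→1. L = 447/200 ≈ 2.2350.
Efficiency = H/L = 2.2165/2.2350 = 99.2%.

99.2%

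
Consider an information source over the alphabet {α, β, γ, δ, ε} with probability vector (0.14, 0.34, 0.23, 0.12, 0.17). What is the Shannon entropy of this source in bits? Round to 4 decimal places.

H = −Σ pᵢ log₂ pᵢ.
−0.14·log₂(0.14) = 0.3971
−0.34·log₂(0.34) = 0.5292
−0.23·log₂(0.23) = 0.4877
−0.12·log₂(0.12) = 0.3671
−0.17·log₂(0.17) = 0.4346
Sum ≈ 2.2156 → 2.2156 bits.

2.2156 bits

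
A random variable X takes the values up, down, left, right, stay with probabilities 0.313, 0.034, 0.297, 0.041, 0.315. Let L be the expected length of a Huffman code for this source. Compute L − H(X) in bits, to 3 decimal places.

0.151 bits

Entropy H = −Σ p log₂ p ≈ 1.9245 bits.
Huffman merges: 17/500+41/1000→3/40; 3/40+297/1000→93/250; 313/1000+63/200→157/250; 93/250+157/250→1. L = 83/40 ≈ 2.0750.
L − H = 2.0750 − 1.9245 = 0.151 bits.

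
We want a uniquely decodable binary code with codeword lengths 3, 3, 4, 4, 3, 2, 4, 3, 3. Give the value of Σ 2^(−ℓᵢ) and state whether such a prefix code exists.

1.0625; no

With common denominator 2^4 = 16: Σ 2^(−ℓᵢ) = 2/16 + 2/16 + 1/16 + 1/16 + 2/16 + 4/16 + 1/16 + 2/16 + 2/16 = 17/16 = 1.0625.
Kraft's inequality requires Σ ≤ 1; here Σ = 1.0625 > 1, so no such prefix code exists.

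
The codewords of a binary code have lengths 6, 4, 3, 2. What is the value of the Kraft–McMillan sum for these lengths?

With common denominator 2^6 = 64: Σ 2^(−ℓᵢ) = 1/64 + 4/64 + 8/64 + 16/64 = 29/64 = 0.453125.

0.453125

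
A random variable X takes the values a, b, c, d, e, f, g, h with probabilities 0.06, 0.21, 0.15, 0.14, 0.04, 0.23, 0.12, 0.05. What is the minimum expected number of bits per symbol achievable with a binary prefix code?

Repeatedly combine the two least-probable nodes; the expected code length is the sum of the merged weights.
merge 1/25 + 1/20 → 9/100
merge 3/50 + 9/100 → 3/20
merge 3/25 + 7/50 → 13/50
merge 3/20 + 3/20 → 3/10
merge 21/100 + 23/100 → 11/25
merge 13/50 + 3/10 → 14/25
merge 11/25 + 14/25 → 1
L = 9/100 + 3/20 + 13/50 + 3/10 + 11/25 + 14/25 + 1 = 14/5 = 2.8 bits/symbol.

2.8 bits/symbol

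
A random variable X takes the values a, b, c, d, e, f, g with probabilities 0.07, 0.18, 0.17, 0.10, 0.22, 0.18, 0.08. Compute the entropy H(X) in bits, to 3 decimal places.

H = −Σ pᵢ log₂ pᵢ.
−0.07·log₂(0.07) = 0.2686
−0.18·log₂(0.18) = 0.4453
−0.17·log₂(0.17) = 0.4346
−0.10·log₂(0.10) = 0.3322
−0.22·log₂(0.22) = 0.4806
−0.18·log₂(0.18) = 0.4453
−0.08·log₂(0.08) = 0.2915
Sum ≈ 2.6980 → 2.698 bits.

2.698 bits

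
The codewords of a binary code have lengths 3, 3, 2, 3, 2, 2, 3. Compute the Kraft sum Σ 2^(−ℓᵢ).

1.25

With common denominator 2^3 = 8: Σ 2^(−ℓᵢ) = 1/8 + 1/8 + 2/8 + 1/8 + 2/8 + 2/8 + 1/8 = 10/8 = 1.25.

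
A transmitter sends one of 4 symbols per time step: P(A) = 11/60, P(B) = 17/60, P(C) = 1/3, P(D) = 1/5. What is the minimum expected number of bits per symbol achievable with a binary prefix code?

2 bits/symbol

Repeatedly combine the two least-probable nodes; the expected code length is the sum of the merged weights.
merge 11/60 + 1/5 → 23/60
merge 17/60 + 1/3 → 37/60
merge 23/60 + 37/60 → 1
L = 23/60 + 37/60 + 1 = 2 bits/symbol.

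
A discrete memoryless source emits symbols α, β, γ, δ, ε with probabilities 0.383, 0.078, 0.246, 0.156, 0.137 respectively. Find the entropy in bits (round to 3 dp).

H = −Σ pᵢ log₂ pᵢ.
−0.383·log₂(0.383) = 0.5303
−0.078·log₂(0.078) = 0.2871
−0.246·log₂(0.246) = 0.4977
−0.156·log₂(0.156) = 0.4181
−0.137·log₂(0.137) = 0.3929
Sum ≈ 2.1261 → 2.126 bits.

2.126 bits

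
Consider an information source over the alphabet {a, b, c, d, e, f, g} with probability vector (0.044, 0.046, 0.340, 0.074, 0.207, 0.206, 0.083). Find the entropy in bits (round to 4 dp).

H = −Σ pᵢ log₂ pᵢ.
−0.044·log₂(0.044) = 0.1983
−0.046·log₂(0.046) = 0.2043
−0.340·log₂(0.340) = 0.5292
−0.074·log₂(0.074) = 0.2780
−0.207·log₂(0.207) = 0.4704
−0.206·log₂(0.206) = 0.4695
−0.083·log₂(0.083) = 0.2980
Sum ≈ 2.4477 → 2.4477 bits.

2.4477 bits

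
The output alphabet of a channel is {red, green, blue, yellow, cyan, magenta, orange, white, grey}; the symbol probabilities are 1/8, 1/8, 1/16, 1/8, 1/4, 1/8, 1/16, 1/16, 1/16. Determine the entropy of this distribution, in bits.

3 bits

Each probability is a power of 1/2, so log₂(1/p) is an integer.
H = Σ p·log₂(1/p) = 1/8·3 + 1/8·3 + 1/16·4 + 1/8·3 + 1/4·2 + 1/8·3 + 1/16·4 + 1/16·4 + 1/16·4 = 3 bits.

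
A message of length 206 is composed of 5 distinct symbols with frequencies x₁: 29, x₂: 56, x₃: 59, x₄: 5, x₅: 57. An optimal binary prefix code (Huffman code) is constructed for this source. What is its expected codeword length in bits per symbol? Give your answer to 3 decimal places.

Probabilities are the counts divided by 206.
Repeatedly combine the two least-probable nodes; the expected code length is the sum of the merged weights.
merge 5/206 + 29/206 → 17/103
merge 17/103 + 28/103 → 45/103
merge 57/206 + 59/206 → 58/103
merge 45/103 + 58/103 → 1
L = 17/103 + 45/103 + 58/103 + 1 = 223/103 ≈ 2.165 bits/symbol.

2.165 bits/symbol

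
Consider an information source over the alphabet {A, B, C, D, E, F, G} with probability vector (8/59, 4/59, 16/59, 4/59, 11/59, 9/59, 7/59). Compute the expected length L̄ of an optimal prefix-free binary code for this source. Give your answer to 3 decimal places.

2.678 bits/symbol

Repeatedly combine the two least-probable nodes; the expected code length is the sum of the merged weights.
merge 4/59 + 4/59 → 8/59
merge 7/59 + 8/59 → 15/59
merge 8/59 + 9/59 → 17/59
merge 11/59 + 15/59 → 26/59
merge 16/59 + 17/59 → 33/59
merge 26/59 + 33/59 → 1
L = 8/59 + 15/59 + 17/59 + 26/59 + 33/59 + 1 = 158/59 ≈ 2.678 bits/symbol.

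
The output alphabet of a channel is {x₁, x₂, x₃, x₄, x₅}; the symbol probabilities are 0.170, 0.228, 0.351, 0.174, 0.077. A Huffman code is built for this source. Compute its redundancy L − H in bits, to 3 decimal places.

Entropy H = −Σ p log₂ p ≈ 2.1749 bits.
Huffman merges: 77/1000+17/100→247/1000; 87/500+57/250→201/500; 247/1000+351/1000→299/500; 201/500+299/500→1. L = 2247/1000 ≈ 2.2470.
L − H = 2.2470 − 2.1749 = 0.072 bits.

0.072 bits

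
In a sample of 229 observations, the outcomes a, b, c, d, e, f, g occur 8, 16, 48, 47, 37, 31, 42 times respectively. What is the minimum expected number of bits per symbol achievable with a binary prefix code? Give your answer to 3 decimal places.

Probabilities are the counts divided by 229.
Repeatedly combine the two least-probable nodes; the expected code length is the sum of the merged weights.
merge 8/229 + 16/229 → 24/229
merge 24/229 + 31/229 → 55/229
merge 37/229 + 42/229 → 79/229
merge 47/229 + 48/229 → 95/229
merge 55/229 + 79/229 → 134/229
merge 95/229 + 134/229 → 1
L = 24/229 + 55/229 + 79/229 + 95/229 + 134/229 + 1 = 616/229 ≈ 2.690 bits/symbol.

2.690 bits/symbol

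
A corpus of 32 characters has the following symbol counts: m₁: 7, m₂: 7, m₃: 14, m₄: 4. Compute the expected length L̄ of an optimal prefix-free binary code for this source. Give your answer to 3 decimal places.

Probabilities are the counts divided by 32.
Repeatedly combine the two least-probable nodes; the expected code length is the sum of the merged weights.
merge 1/8 + 7/32 → 11/32
merge 7/32 + 11/32 → 9/16
merge 7/16 + 9/16 → 1
L = 11/32 + 9/16 + 1 = 61/32 ≈ 1.906 bits/symbol.

1.906 bits/symbol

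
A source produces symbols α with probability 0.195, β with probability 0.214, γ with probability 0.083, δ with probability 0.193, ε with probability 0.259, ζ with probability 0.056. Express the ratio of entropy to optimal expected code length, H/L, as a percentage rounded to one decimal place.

Entropy H = −Σ p log₂ p ≈ 2.4296 bits.
Huffman merges: 7/125+83/1000→139/1000; 139/1000+193/1000→83/250; 39/200+107/500→409/1000; 259/1000+83/250→591/1000; 409/1000+591/1000→1. L = 2471/1000 ≈ 2.4710.
Efficiency = H/L = 2.4296/2.4710 = 98.3%.

98.3%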